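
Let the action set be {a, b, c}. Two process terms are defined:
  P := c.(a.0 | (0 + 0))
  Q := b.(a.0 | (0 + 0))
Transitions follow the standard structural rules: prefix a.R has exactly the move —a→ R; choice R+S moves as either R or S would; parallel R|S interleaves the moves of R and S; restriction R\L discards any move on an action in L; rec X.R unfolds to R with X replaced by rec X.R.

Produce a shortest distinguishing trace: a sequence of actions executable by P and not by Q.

c

LTS(P): 3 reachable states
  m0 = c.(a.0 | (0 + 0)) | —c→ m1
  m1 = a.0 | (0 + 0) | —a→ m2
  m2 = 0 | (0 + 0) | ·
LTS(Q): 3 reachable states
  n0 = b.(a.0 | (0 + 0)) | —b→ n1
  n1 = a.0 | (0 + 0) | —a→ n2
  n2 = 0 | (0 + 0) | ·
Run σ = ⟨c⟩ on P: start {m0}
  step 1 (c): {m1}
  — P admits the full trace.
Run σ = ⟨c⟩ on Q: start {n0}
  step 1 (c): ∅  — Q cannot continue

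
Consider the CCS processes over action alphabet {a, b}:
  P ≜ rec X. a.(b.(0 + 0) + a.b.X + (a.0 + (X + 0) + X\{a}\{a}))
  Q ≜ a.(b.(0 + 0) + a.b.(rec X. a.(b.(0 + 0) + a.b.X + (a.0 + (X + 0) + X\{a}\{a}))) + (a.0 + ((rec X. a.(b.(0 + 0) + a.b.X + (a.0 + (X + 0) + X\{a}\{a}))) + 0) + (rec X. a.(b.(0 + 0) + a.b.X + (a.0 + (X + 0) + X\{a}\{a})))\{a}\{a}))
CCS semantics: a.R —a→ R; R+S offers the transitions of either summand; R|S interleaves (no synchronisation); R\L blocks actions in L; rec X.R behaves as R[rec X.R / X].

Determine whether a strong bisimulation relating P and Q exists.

LTS(P): 5 reachable states
  u0 = rec X. a.(b.(0 + 0) + a.b.X + (a.0 + (X + 0) + X\{a}\{a})) :: --a--▸ u1
  u1 = b.(0 + 0) + a.b.(rec X. a.(b.(0 + 0) + a.b.X + (a.0 + (X + 0) + X\{a}\{a}))) + (a.0 + ((rec X. a.(b.(0 + 0) + a.b.X + (a.0 + (X + 0) + X\{a}\{a}))) + 0) + (rec X. a.(b.(0 + 0) + a.b.X + (a.0 + (X + 0) + X\{a}\{a})))\{a}\{a}) :: --a--▸ u1, --a--▸ u2, --a--▸ u3, --b--▸ u4
  u2 = 0 :: (no moves)
  u3 = b.(rec X. a.(b.(0 + 0) + a.b.X + (a.0 + (X + 0) + X\{a}\{a}))) :: --b--▸ u0
  u4 = 0 + 0 :: (no moves)
LTS(Q): 6 reachable states
  v0 = a.(b.(0 + 0) + a.b.(rec X. a.(b.(0 + 0) + a.b.X + (a.0 + (X + 0) + X\{a}\{a}))) + (a.0 + ((rec X. a.(b.(0 + 0) + a.b.X + (a.0 + (X + 0) + X\{a}\{a}))) + 0) + (rec X. a.(b.(0 + 0) + a.b.X + (a.0 + (X + 0) + X\{a}\{a})))\{a}\{a})) :: --a--▸ v1
  v1 = b.(0 + 0) + a.b.(rec X. a.(b.(0 + 0) + a.b.X + (a.0 + (X + 0) + X\{a}\{a}))) + (a.0 + ((rec X. a.(b.(0 + 0) + a.b.X + (a.0 + (X + 0) + X\{a}\{a}))) + 0) + (rec X. a.(b.(0 + 0) + a.b.X + (a.0 + (X + 0) + X\{a}\{a})))\{a}\{a}) :: --a--▸ v1, --a--▸ v2, --a--▸ v3, --b--▸ v4
  v2 = 0 :: (no moves)
  v3 = b.(rec X. a.(b.(0 + 0) + a.b.X + (a.0 + (X + 0) + X\{a}\{a}))) :: --b--▸ v5
  v4 = 0 + 0 :: (no moves)
  v5 = rec X. a.(b.(0 + 0) + a.b.X + (a.0 + (X + 0) + X\{a}\{a})) :: --a--▸ v1
Partition-refinement fixed point:
  B0 = {u0, v0, v5}
  B1 = {u1, v1}
  B2 = {u3, v3}
  B3 = {u2, u4, v2, v4}
u0 ∈ B0, v0 ∈ B0 → same block

YES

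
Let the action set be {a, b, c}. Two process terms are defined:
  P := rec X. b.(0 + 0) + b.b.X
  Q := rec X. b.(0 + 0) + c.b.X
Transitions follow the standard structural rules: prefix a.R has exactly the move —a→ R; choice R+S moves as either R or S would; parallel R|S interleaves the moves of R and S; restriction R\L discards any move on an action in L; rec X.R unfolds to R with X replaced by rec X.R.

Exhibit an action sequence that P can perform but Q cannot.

Reachable graph of P (3 states):
  p0 = rec X. b.(0 + 0) + b.b.X → ··b··> p1, ··b··> p2
  p1 = 0 + 0 → deadlocked
  p2 = b.(rec X. b.(0 + 0) + b.b.X) → ··b··> p0
Reachable graph of Q (3 states):
  q0 = rec X. b.(0 + 0) + c.b.X → ··b··> q1, ··c··> q2
  q1 = 0 + 0 → deadlocked
  q2 = b.(rec X. b.(0 + 0) + c.b.X) → ··b··> q0
Run σ = ⟨bb⟩ on P: start {p0}
  [1] b ⇒ {p1, p2}
  [2] b ⇒ {p0}
  ✓ P
Run σ = ⟨bb⟩ on Q: start {q0}
  [1] b ⇒ {q1}
  [2] b ⇒ ∅  — Q cannot continue

bb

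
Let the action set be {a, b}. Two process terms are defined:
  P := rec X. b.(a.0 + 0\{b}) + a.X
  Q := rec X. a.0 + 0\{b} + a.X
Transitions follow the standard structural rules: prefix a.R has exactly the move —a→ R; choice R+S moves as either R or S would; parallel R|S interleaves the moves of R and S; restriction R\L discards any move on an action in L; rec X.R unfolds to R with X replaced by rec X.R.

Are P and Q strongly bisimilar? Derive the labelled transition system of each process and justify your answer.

LTS(P): 3 reachable states
  s0 = rec X. b.(a.0 + 0\{b}) + a.X :: =a=> s0, =b=> s1
  s1 = a.0 + 0\{b} :: =a=> s2
  s2 = 0 :: ∅
LTS(Q): 2 reachable states
  t0 = rec X. a.0 + 0\{b} + a.X :: =a=> t0, =a=> t1
  t1 = 0 :: ∅
Bisimilarity quotient blocks:
  B0 = {s0}
  B1 = {s1}
  B2 = {s2, t1}
  B3 = {t0}
s0 ∈ B0, t0 ∈ B3 → different blocks

NO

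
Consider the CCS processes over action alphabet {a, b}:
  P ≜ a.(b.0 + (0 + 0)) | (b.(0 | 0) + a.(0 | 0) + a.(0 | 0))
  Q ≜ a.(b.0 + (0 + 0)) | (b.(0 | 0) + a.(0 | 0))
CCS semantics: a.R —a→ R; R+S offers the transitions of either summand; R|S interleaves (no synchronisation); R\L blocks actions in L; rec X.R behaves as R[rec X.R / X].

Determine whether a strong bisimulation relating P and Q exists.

P's transition system — 6 states:
  p0 = a.(b.0 + (0 + 0)) | (b.(0 | 0) + a.(0 | 0) + a.(0 | 0)) | ··a··> p1, ··a··> p2, ··b··> p2
  p1 = (b.0 + (0 + 0)) | (b.(0 | 0) + a.(0 | 0) + a.(0 | 0)) | ··a··> p3, ··b··> p3, ··b··> p4
  p2 = a.(b.0 + (0 + 0)) | (0 | 0) | ··a··> p3
  p3 = (b.0 + (0 + 0)) | (0 | 0) | ··b··> p5
  p4 = 0 | (b.(0 | 0) + a.(0 | 0) + a.(0 | 0)) | ··a··> p5, ··b··> p5
  p5 = 0 | (0 | 0) | ∅
Q's transition system — 6 states:
  q0 = a.(b.0 + (0 + 0)) | (b.(0 | 0) + a.(0 | 0)) | ··a··> q1, ··a··> q2, ··b··> q2
  q1 = (b.0 + (0 + 0)) | (b.(0 | 0) + a.(0 | 0)) | ··a··> q3, ··b··> q3, ··b··> q4
  q2 = a.(b.0 + (0 + 0)) | (0 | 0) | ··a··> q3
  q3 = (b.0 + (0 + 0)) | (0 | 0) | ··b··> q5
  q4 = 0 | (b.(0 | 0) + a.(0 | 0)) | ··a··> q5, ··b··> q5
  q5 = 0 | (0 | 0) | ∅
Coarsest stable partition (strong bisimilarity classes):
  B0 = {p0, q0}
  B1 = {p2, q2}
  B2 = {p3, q3}
  B3 = {p5, q5}
  B4 = {p1, q1}
  B5 = {p4, q4}
p0 ∈ B0, q0 ∈ B0 → same block

bisimilar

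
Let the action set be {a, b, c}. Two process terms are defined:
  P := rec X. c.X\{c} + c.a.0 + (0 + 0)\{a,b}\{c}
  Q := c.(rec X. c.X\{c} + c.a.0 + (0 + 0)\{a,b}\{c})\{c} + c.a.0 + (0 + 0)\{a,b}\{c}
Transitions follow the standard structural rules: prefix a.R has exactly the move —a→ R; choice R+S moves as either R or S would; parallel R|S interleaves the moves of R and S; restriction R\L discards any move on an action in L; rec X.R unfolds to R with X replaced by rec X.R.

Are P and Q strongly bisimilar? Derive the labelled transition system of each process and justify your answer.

P ~ Q

P's transition system — 4 states:
  p0 = rec X. c.X\{c} + c.a.0 + (0 + 0)\{a,b}\{c} | =c=> p1, =c=> p2
  p1 = (rec X. c.X\{c} + c.a.0 + (0 + 0)\{a,b}\{c})\{c} | ·
  p2 = a.0 | =a=> p3
  p3 = 0 | ·
Q's transition system — 4 states:
  q0 = c.(rec X. c.X\{c} + c.a.0 + (0 + 0)\{a,b}\{c})\{c} + c.a.0 + (0 + 0)\{a,b}\{c} | =c=> q1, =c=> q2
  q1 = (rec X. c.X\{c} + c.a.0 + (0 + 0)\{a,b}\{c})\{c} | ·
  q2 = a.0 | =a=> q3
  q3 = 0 | ·
Coarsest stable partition (strong bisimilarity classes):
  B0 = {p0, q0}
  B1 = {p1, p3, q1, q3}
  B2 = {p2, q2}
p0 ∈ B0, q0 ∈ B0 → same block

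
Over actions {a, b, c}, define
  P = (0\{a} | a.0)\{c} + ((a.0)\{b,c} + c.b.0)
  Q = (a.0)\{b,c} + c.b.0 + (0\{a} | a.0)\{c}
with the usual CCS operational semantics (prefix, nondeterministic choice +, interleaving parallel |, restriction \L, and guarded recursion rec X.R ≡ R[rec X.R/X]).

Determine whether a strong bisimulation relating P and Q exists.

LTS(P): 5 reachable states
  s0 = (0\{a} | a.0)\{c} + ((a.0)\{b,c} + c.b.0) has moves --a--▸ s1, --a--▸ s2, --c--▸ s3
  s1 = (0\{a} | 0)\{c} has moves deadlocked
  s2 = 0\{b,c} has moves deadlocked
  s3 = b.0 has moves --b--▸ s4
  s4 = 0 has moves deadlocked
LTS(Q): 5 reachable states
  t0 = (a.0)\{b,c} + c.b.0 + (0\{a} | a.0)\{c} has moves --a--▸ t1, --a--▸ t2, --c--▸ t3
  t1 = (0\{a} | 0)\{c} has moves deadlocked
  t2 = 0\{b,c} has moves deadlocked
  t3 = b.0 has moves --b--▸ t4
  t4 = 0 has moves deadlocked
Partition-refinement fixed point:
  B0 = {s0, t0}
  B1 = {s1, s2, s4, t1, t2, t4}
  B2 = {s3, t3}
s0 ∈ B0, t0 ∈ B0 → same block

bisimilar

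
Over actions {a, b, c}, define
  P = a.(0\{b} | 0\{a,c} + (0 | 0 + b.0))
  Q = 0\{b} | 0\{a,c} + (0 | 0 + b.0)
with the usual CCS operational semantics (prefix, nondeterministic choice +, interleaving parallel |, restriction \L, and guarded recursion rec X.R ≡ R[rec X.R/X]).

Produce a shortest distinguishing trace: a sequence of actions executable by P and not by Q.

Reachable graph of P (3 states):
  s0 = a.(0\{b} | 0\{a,c} + (0 | 0 + b.0)) :: -a-> s1
  s1 = 0\{b} | 0\{a,c} + (0 | 0 + b.0) :: -b-> s2
  s2 = 0 :: stopped
Reachable graph of Q (2 states):
  t0 = 0\{b} | 0\{a,c} + (0 | 0 + b.0) :: -b-> t1
  t1 = 0 :: stopped
Trace ⟨a⟩ through P, begin at {s0}:
  step 1 (a): {s1}
  — P admits the full trace.
Trace ⟨a⟩ through Q, begin at {t0}:
  step 1 (a): no successor for Q

a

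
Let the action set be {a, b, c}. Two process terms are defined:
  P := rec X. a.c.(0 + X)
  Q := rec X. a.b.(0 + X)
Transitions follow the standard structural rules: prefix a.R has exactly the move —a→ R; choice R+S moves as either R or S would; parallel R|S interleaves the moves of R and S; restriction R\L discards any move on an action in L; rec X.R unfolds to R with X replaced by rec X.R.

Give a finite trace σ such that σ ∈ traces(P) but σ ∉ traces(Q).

LTS(P): 3 reachable states
  p0 = rec X. a.c.(0 + X) ⊢ ··a··> p1
  p1 = c.(0 + (rec X. a.c.(0 + X))) ⊢ ··c··> p2
  p2 = 0 + (rec X. a.c.(0 + X)) ⊢ ··a··> p1
LTS(Q): 3 reachable states
  q0 = rec X. a.b.(0 + X) ⊢ ··a··> q1
  q1 = b.(0 + (rec X. a.b.(0 + X))) ⊢ ··b··> q2
  q2 = 0 + (rec X. a.b.(0 + X)) ⊢ ··a··> q1
Executing ac from P (initial set {p0}):
  step 1 (a): {p1}
  step 2 (c): {p2}
  ✓ P
Executing ac from Q (initial set {q0}):
  step 1 (a): {q1}
  step 2 (c): ∅  — Q cannot continue

ac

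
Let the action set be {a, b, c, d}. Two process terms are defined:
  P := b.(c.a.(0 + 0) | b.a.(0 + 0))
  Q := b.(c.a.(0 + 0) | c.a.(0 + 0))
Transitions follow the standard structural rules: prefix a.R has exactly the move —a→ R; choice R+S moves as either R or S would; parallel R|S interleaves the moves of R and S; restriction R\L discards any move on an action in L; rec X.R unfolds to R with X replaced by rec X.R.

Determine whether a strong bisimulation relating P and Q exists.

P's transition system — 10 states:
  p0 = b.(c.a.(0 + 0) | b.a.(0 + 0)) has moves ··b··> p1
  p1 = c.a.(0 + 0) | b.a.(0 + 0) has moves ··b··> p2, ··c··> p3
  p2 = c.a.(0 + 0) | a.(0 + 0) has moves ··a··> p4, ··c··> p5
  p3 = a.(0 + 0) | b.a.(0 + 0) has moves ··a··> p6, ··b··> p5
  p4 = c.a.(0 + 0) | (0 + 0) has moves ··c··> p7
  p5 = a.(0 + 0) | a.(0 + 0) has moves ··a··> p7, ··a··> p8
  p6 = (0 + 0) | b.a.(0 + 0) has moves ··b··> p8
  p7 = a.(0 + 0) | (0 + 0) has moves ··a··> p9
  p8 = (0 + 0) | a.(0 + 0) has moves ··a··> p9
  p9 = (0 + 0) | (0 + 0) has moves (no moves)
Q's transition system — 10 states:
  q0 = b.(c.a.(0 + 0) | c.a.(0 + 0)) has moves ··b··> q1
  q1 = c.a.(0 + 0) | c.a.(0 + 0) has moves ··c··> q2, ··c··> q3
  q2 = a.(0 + 0) | c.a.(0 + 0) has moves ··a··> q4, ··c··> q5
  q3 = c.a.(0 + 0) | a.(0 + 0) has moves ··a··> q6, ··c··> q5
  q4 = (0 + 0) | c.a.(0 + 0) has moves ··c··> q7
  q5 = a.(0 + 0) | a.(0 + 0) has moves ··a··> q7, ··a··> q8
  q6 = c.a.(0 + 0) | (0 + 0) has moves ··c··> q8
  q7 = (0 + 0) | a.(0 + 0) has moves ··a··> q9
  q8 = a.(0 + 0) | (0 + 0) has moves ··a··> q9
  q9 = (0 + 0) | (0 + 0) has moves (no moves)
Partition-refinement fixed point:
  B0 = {p0}
  B1 = {p1}
  B2 = {p3}
  B3 = {p5, q5}
  B4 = {p7, p8, q7, q8}
  B5 = {p9, q9}
  B6 = {p6}
  B7 = {p2, q2, q3}
  B8 = {p4, q4, q6}
  B9 = {q0}
  B10 = {q1}
p0 ∈ B0, q0 ∈ B9 → different blocks

P ≁ Q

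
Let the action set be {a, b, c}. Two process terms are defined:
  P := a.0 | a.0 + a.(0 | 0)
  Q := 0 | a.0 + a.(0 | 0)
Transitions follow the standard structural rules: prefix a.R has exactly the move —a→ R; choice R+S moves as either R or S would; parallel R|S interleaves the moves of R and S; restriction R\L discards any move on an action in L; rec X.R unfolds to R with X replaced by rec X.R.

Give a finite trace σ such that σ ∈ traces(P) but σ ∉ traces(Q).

LTS(P): 4 reachable states
  m0 = a.0 | a.0 + a.(0 | 0) has moves --a--▸ m1, --a--▸ m2, --a--▸ m3
  m1 = 0 | 0 has moves (no moves)
  m2 = 0 | a.0 has moves --a--▸ m1
  m3 = a.0 | 0 has moves --a--▸ m1
LTS(Q): 2 reachable states
  n0 = 0 | a.0 + a.(0 | 0) has moves --a--▸ n1
  n1 = 0 | 0 has moves (no moves)
Run σ = ⟨aa⟩ on P: start {m0}
  after a @ step 1: {m1, m2, m3}
  after a @ step 2: {m1}
  P completes σ.
Run σ = ⟨aa⟩ on Q: start {n0}
  after a @ step 1: {n1}
  after a @ step 2: no successor for Q

aa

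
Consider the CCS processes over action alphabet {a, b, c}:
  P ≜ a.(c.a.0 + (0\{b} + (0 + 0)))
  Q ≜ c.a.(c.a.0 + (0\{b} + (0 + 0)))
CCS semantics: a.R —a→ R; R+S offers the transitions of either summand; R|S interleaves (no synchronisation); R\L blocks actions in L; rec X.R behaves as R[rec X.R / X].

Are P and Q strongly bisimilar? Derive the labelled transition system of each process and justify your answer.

P's transition system — 4 states:
  u0 = a.(c.a.0 + (0\{b} + (0 + 0))) ⊢ —a→ u1
  u1 = c.a.0 + (0\{b} + (0 + 0)) ⊢ —c→ u2
  u2 = a.0 ⊢ —a→ u3
  u3 = 0 ⊢ ∅
Q's transition system — 5 states:
  v0 = c.a.(c.a.0 + (0\{b} + (0 + 0))) ⊢ —c→ v1
  v1 = a.(c.a.0 + (0\{b} + (0 + 0))) ⊢ —a→ v2
  v2 = c.a.0 + (0\{b} + (0 + 0)) ⊢ —c→ v3
  v3 = a.0 ⊢ —a→ v4
  v4 = 0 ⊢ ∅
Coarsest stable partition (strong bisimilarity classes):
  B0 = {u0, v1}
  B1 = {u1, v2}
  B2 = {u2, v3}
  B3 = {u3, v4}
  B4 = {v0}
u0 ∈ B0, v0 ∈ B4 → different blocks

P ≁ Q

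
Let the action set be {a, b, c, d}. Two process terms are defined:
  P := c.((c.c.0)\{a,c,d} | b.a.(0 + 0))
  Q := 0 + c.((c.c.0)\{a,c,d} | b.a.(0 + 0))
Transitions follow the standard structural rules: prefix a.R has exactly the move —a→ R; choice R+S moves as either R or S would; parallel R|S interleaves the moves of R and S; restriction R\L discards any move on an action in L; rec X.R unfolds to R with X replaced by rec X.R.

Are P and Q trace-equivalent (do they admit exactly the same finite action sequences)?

YES

P's transition system — 4 states:
  u0 = c.((c.c.0)\{a,c,d} | b.a.(0 + 0)) → -c-> u1
  u1 = (c.c.0)\{a,c,d} | b.a.(0 + 0) → -b-> u2
  u2 = (c.c.0)\{a,c,d} | a.(0 + 0) → -a-> u3
  u3 = (c.c.0)\{a,c,d} | (0 + 0) → stopped
Q's transition system — 4 states:
  v0 = 0 + c.((c.c.0)\{a,c,d} | b.a.(0 + 0)) → -c-> v1
  v1 = (c.c.0)\{a,c,d} | b.a.(0 + 0) → -b-> v2
  v2 = (c.c.0)\{a,c,d} | a.(0 + 0) → -a-> v3
  v3 = (c.c.0)\{a,c,d} | (0 + 0) → stopped
Coarsest stable partition (strong bisimilarity classes):
  B0 = {u0, v0}
  B1 = {u1, v1}
  B2 = {u2, v2}
  B3 = {u3, v3}
u0 ∈ B0, v0 ∈ B0 → same block
Bisimilar ⇒ trace-equivalent.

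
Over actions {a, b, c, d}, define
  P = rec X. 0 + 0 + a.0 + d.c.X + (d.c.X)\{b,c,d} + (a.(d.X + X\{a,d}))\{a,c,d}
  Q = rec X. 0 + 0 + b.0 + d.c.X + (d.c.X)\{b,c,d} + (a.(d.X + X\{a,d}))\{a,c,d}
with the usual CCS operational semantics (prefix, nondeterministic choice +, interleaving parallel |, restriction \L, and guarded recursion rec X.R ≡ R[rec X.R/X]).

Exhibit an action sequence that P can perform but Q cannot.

P's transition system — 3 states:
  p0 = rec X. 0 + 0 + a.0 + d.c.X + (d.c.X)\{b,c,d} + (a.(d.X + X\{a,d}))\{a,c,d} | —a→ p1, —d→ p2
  p1 = 0 | stopped
  p2 = c.(rec X. 0 + 0 + a.0 + d.c.X + (d.c.X)\{b,c,d} + (a.(d.X + X\{a,d}))\{a,c,d}) | —c→ p0
Q's transition system — 3 states:
  q0 = rec X. 0 + 0 + b.0 + d.c.X + (d.c.X)\{b,c,d} + (a.(d.X + X\{a,d}))\{a,c,d} | —b→ q1, —d→ q2
  q1 = 0 | stopped
  q2 = c.(rec X. 0 + 0 + b.0 + d.c.X + (d.c.X)\{b,c,d} + (a.(d.X + X\{a,d}))\{a,c,d}) | —c→ q0
Run σ = ⟨a⟩ on P: start {p0}
  [1] a ⇒ {p1}
  ✓ P
Run σ = ⟨a⟩ on Q: start {q0}
  [1] a ⇒ ∅ (Q stuck)

a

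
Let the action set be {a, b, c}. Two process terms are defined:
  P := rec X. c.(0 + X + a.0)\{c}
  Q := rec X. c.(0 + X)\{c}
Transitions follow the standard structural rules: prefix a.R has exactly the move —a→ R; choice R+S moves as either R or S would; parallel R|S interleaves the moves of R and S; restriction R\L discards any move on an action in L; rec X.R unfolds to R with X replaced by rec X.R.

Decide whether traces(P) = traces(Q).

LTS(P): 3 reachable states
  s0 = rec X. c.(0 + X + a.0)\{c} → =c=> s1
  s1 = (0 + (rec X. c.(0 + X + a.0)\{c}) + a.0)\{c} → =a=> s2
  s2 = 0\{c} → ∅
LTS(Q): 2 reachable states
  t0 = rec X. c.(0 + X)\{c} → =c=> t1
  t1 = (0 + (rec X. c.(0 + X)\{c}))\{c} → ∅
Run σ = ⟨ca⟩ on P: start {s0}
  after c @ step 1: {s1}
  after a @ step 2: {s2}
  P completes σ.
Run σ = ⟨ca⟩ on Q: start {t0}
  after c @ step 1: {t1}
  after a @ step 2: no successor for Q

traces(P) ≠ traces(Q) — witness ⟨ca⟩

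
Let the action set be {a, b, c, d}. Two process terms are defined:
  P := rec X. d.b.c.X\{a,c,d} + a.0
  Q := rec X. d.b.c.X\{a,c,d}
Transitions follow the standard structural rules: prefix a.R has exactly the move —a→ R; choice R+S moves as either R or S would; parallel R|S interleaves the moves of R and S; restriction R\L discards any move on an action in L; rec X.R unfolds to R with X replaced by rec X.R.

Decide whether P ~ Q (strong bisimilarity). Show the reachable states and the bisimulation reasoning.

LTS(P): 5 reachable states
  p0 = rec X. d.b.c.X\{a,c,d} + a.0 has moves --a--▸ p1, --d--▸ p2
  p1 = 0 has moves ·
  p2 = b.c.(rec X. d.b.c.X\{a,c,d} + a.0)\{a,c,d} has moves --b--▸ p3
  p3 = c.(rec X. d.b.c.X\{a,c,d} + a.0)\{a,c,d} has moves --c--▸ p4
  p4 = (rec X. d.b.c.X\{a,c,d} + a.0)\{a,c,d} has moves ·
LTS(Q): 4 reachable states
  q0 = rec X. d.b.c.X\{a,c,d} has moves --d--▸ q1
  q1 = b.c.(rec X. d.b.c.X\{a,c,d})\{a,c,d} has moves --b--▸ q2
  q2 = c.(rec X. d.b.c.X\{a,c,d})\{a,c,d} has moves --c--▸ q3
  q3 = (rec X. d.b.c.X\{a,c,d})\{a,c,d} has moves ·
Partition-refinement fixed point:
  B0 = {p0}
  B1 = {p2, q1}
  B2 = {p3, q2}
  B3 = {p1, p4, q3}
  B4 = {q0}
p0 ∈ B0, q0 ∈ B4 → different blocks

NO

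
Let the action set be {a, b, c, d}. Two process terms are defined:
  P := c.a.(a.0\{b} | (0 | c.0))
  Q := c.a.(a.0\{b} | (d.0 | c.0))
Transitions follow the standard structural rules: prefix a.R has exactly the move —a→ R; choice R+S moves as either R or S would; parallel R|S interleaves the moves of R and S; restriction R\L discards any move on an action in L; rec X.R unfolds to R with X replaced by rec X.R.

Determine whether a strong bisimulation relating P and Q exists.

P's transition system — 6 states:
  m0 = c.a.(a.0\{b} | (0 | c.0)) :: -c-> m1
  m1 = a.(a.0\{b} | (0 | c.0)) :: -a-> m2
  m2 = a.0\{b} | (0 | c.0) :: -a-> m3, -c-> m4
  m3 = 0\{b} | (0 | c.0) :: -c-> m5
  m4 = a.0\{b} | (0 | 0) :: -a-> m5
  m5 = 0\{b} | (0 | 0) :: stopped
Q's transition system — 10 states:
  n0 = c.a.(a.0\{b} | (d.0 | c.0)) :: -c-> n1
  n1 = a.(a.0\{b} | (d.0 | c.0)) :: -a-> n2
  n2 = a.0\{b} | (d.0 | c.0) :: -a-> n3, -c-> n4, -d-> n5
  n3 = 0\{b} | (d.0 | c.0) :: -c-> n6, -d-> n7
  n4 = a.0\{b} | (d.0 | 0) :: -a-> n6, -d-> n8
  n5 = a.0\{b} | (0 | c.0) :: -a-> n7, -c-> n8
  n6 = 0\{b} | (d.0 | 0) :: -d-> n9
  n7 = 0\{b} | (0 | c.0) :: -c-> n9
  n8 = a.0\{b} | (0 | 0) :: -a-> n9
  n9 = 0\{b} | (0 | 0) :: stopped
Coarsest stable partition (strong bisimilarity classes):
  B0 = {m0}
  B1 = {m1}
  B2 = {m2, n5}
  B3 = {m4, n8}
  B4 = {m5, n9}
  B5 = {m3, n7}
  B6 = {n0}
  B7 = {n1}
  B8 = {n2}
  B9 = {n4}
  B10 = {n6}
  B11 = {n3}
m0 ∈ B0, n0 ∈ B6 → different blocks

NO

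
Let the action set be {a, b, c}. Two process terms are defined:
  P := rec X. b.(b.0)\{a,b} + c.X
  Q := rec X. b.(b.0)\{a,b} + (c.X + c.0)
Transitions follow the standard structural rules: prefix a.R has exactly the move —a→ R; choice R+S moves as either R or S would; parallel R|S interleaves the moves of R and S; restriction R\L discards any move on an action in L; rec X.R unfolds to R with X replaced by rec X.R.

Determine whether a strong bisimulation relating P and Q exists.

NO

Reachable graph of P (2 states):
  m0 = rec X. b.(b.0)\{a,b} + c.X ⊢ =b=> m1, =c=> m0
  m1 = (b.0)\{a,b} ⊢ stopped
Reachable graph of Q (3 states):
  n0 = rec X. b.(b.0)\{a,b} + (c.X + c.0) ⊢ =b=> n1, =c=> n0, =c=> n2
  n1 = (b.0)\{a,b} ⊢ stopped
  n2 = 0 ⊢ stopped
Coarsest stable partition (strong bisimilarity classes):
  B0 = {m0}
  B1 = {m1, n1, n2}
  B2 = {n0}
m0 ∈ B0, n0 ∈ B2 → different blocks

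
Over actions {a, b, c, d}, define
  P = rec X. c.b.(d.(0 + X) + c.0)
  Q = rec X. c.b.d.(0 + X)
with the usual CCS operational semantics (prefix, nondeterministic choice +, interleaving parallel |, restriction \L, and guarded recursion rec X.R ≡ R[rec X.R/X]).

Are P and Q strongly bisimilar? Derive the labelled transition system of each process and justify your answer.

NO

Reachable graph of P (5 states):
  s0 = rec X. c.b.(d.(0 + X) + c.0) → —c→ s1
  s1 = b.(d.(0 + (rec X. c.b.(d.(0 + X) + c.0))) + c.0) → —b→ s2
  s2 = d.(0 + (rec X. c.b.(d.(0 + X) + c.0))) + c.0 → —c→ s3, —d→ s4
  s3 = 0 → ∅
  s4 = 0 + (rec X. c.b.(d.(0 + X) + c.0)) → —c→ s1
Reachable graph of Q (4 states):
  t0 = rec X. c.b.d.(0 + X) → —c→ t1
  t1 = b.d.(0 + (rec X. c.b.d.(0 + X))) → —b→ t2
  t2 = d.(0 + (rec X. c.b.d.(0 + X))) → —d→ t3
  t3 = 0 + (rec X. c.b.d.(0 + X)) → —c→ t1
Coarsest stable partition (strong bisimilarity classes):
  B0 = {s0, s4}
  B1 = {s1}
  B2 = {s2}
  B3 = {s3}
  B4 = {t0, t3}
  B5 = {t1}
  B6 = {t2}
s0 ∈ B0, t0 ∈ B4 → different blocks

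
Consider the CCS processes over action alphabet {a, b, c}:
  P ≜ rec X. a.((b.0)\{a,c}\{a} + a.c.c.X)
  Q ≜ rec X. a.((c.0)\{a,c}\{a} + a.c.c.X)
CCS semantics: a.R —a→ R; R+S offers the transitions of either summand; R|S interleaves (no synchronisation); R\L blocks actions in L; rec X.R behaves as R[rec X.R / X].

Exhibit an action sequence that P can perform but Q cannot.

LTS(P): 5 reachable states
  s0 = rec X. a.((b.0)\{a,c}\{a} + a.c.c.X) → --a--▸ s1
  s1 = (b.0)\{a,c}\{a} + a.c.c.(rec X. a.((b.0)\{a,c}\{a} + a.c.c.X)) → --a--▸ s2, --b--▸ s3
  s2 = c.c.(rec X. a.((b.0)\{a,c}\{a} + a.c.c.X)) → --c--▸ s4
  s3 = 0\{a,c}\{a} → deadlocked
  s4 = c.(rec X. a.((b.0)\{a,c}\{a} + a.c.c.X)) → --c--▸ s0
LTS(Q): 4 reachable states
  t0 = rec X. a.((c.0)\{a,c}\{a} + a.c.c.X) → --a--▸ t1
  t1 = (c.0)\{a,c}\{a} + a.c.c.(rec X. a.((c.0)\{a,c}\{a} + a.c.c.X)) → --a--▸ t2
  t2 = c.c.(rec X. a.((c.0)\{a,c}\{a} + a.c.c.X)) → --c--▸ t3
  t3 = c.(rec X. a.((c.0)\{a,c}\{a} + a.c.c.X)) → --c--▸ t0
Executing ab from P (initial set {s0}):
  [1] a ⇒ {s1}
  [2] b ⇒ {s3}
  ✓ P
Executing ab from Q (initial set {t0}):
  [1] a ⇒ {t1}
  [2] b ⇒ no successor for Q

ab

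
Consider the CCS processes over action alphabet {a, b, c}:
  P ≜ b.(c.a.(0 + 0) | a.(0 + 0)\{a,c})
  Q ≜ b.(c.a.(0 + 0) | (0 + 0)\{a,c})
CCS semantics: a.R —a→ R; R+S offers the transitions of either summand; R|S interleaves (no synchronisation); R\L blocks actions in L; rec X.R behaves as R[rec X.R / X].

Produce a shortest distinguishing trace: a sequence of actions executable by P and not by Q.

Reachable graph of P (7 states):
  u0 = b.(c.a.(0 + 0) | a.(0 + 0)\{a,c}) :: =b=> u1
  u1 = c.a.(0 + 0) | a.(0 + 0)\{a,c} :: =a=> u2, =c=> u3
  u2 = c.a.(0 + 0) | (0 + 0)\{a,c} :: =c=> u4
  u3 = a.(0 + 0) | a.(0 + 0)\{a,c} :: =a=> u4, =a=> u5
  u4 = a.(0 + 0) | (0 + 0)\{a,c} :: =a=> u6
  u5 = (0 + 0) | a.(0 + 0)\{a,c} :: =a=> u6
  u6 = (0 + 0) | (0 + 0)\{a,c} :: (no moves)
Reachable graph of Q (4 states):
  v0 = b.(c.a.(0 + 0) | (0 + 0)\{a,c}) :: =b=> v1
  v1 = c.a.(0 + 0) | (0 + 0)\{a,c} :: =c=> v2
  v2 = a.(0 + 0) | (0 + 0)\{a,c} :: =a=> v3
  v3 = (0 + 0) | (0 + 0)\{a,c} :: (no moves)
Executing ba from P (initial set {u0}):
  step 1 (b): {u1}
  step 2 (a): {u2}
  P completes σ.
Executing ba from Q (initial set {v0}):
  step 1 (b): {v1}
  step 2 (a): ∅ (Q stuck)

ba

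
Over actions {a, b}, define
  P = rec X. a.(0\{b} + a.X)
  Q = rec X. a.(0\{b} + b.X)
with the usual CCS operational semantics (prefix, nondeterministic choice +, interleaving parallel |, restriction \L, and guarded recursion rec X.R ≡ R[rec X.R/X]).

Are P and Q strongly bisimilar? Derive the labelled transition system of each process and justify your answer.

P ≁ Q

Reachable graph of P (2 states):
  p0 = rec X. a.(0\{b} + a.X) ⊢ =a=> p1
  p1 = 0\{b} + a.(rec X. a.(0\{b} + a.X)) ⊢ =a=> p0
Reachable graph of Q (2 states):
  q0 = rec X. a.(0\{b} + b.X) ⊢ =a=> q1
  q1 = 0\{b} + b.(rec X. a.(0\{b} + b.X)) ⊢ =b=> q0
Bisimilarity quotient blocks:
  B0 = {p0, p1}
  B1 = {q0}
  B2 = {q1}
p0 ∈ B0, q0 ∈ B1 → different blocks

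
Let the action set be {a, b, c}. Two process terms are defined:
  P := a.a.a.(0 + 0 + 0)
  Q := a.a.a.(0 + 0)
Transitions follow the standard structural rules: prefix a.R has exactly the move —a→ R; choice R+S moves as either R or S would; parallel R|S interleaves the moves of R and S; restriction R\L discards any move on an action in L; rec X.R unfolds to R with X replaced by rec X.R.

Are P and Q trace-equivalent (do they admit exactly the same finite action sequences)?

traces(P) = traces(Q)

P's transition system — 4 states:
  m0 = a.a.a.(0 + 0 + 0) :: -a-> m1
  m1 = a.a.(0 + 0 + 0) :: -a-> m2
  m2 = a.(0 + 0 + 0) :: -a-> m3
  m3 = 0 + 0 + 0 :: ·
Q's transition system — 4 states:
  n0 = a.a.a.(0 + 0) :: -a-> n1
  n1 = a.a.(0 + 0) :: -a-> n2
  n2 = a.(0 + 0) :: -a-> n3
  n3 = 0 + 0 :: ·
Bisimilarity quotient blocks:
  B0 = {m0, n0}
  B1 = {m1, n1}
  B2 = {m2, n2}
  B3 = {m3, n3}
m0 ∈ B0, n0 ∈ B0 → same block
Bisimilar ⇒ trace-equivalent.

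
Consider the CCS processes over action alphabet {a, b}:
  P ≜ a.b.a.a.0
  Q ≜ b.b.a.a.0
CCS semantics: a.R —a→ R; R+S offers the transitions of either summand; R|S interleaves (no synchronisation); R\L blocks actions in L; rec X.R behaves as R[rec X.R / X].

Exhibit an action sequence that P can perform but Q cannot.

a

LTS(P): 5 reachable states
  u0 = a.b.a.a.0 has moves --a--▸ u1
  u1 = b.a.a.0 has moves --b--▸ u2
  u2 = a.a.0 has moves --a--▸ u3
  u3 = a.0 has moves --a--▸ u4
  u4 = 0 has moves ∅
LTS(Q): 5 reachable states
  v0 = b.b.a.a.0 has moves --b--▸ v1
  v1 = b.a.a.0 has moves --b--▸ v2
  v2 = a.a.0 has moves --a--▸ v3
  v3 = a.0 has moves --a--▸ v4
  v4 = 0 has moves ∅
Run σ = ⟨a⟩ on P: start {u0}
  [1] a ⇒ {u1}
  P completes σ.
Run σ = ⟨a⟩ on Q: start {v0}
  [1] a ⇒ no successor for Q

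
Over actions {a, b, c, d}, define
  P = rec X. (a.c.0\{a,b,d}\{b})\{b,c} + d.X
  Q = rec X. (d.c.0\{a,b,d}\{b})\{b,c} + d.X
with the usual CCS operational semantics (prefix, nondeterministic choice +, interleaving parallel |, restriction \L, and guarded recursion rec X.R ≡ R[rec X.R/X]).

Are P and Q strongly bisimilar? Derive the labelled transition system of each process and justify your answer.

P's transition system — 2 states:
  s0 = rec X. (a.c.0\{a,b,d}\{b})\{b,c} + d.X | —a→ s1, —d→ s0
  s1 = (c.0\{a,b,d}\{b})\{b,c} | ∅
Q's transition system — 2 states:
  t0 = rec X. (d.c.0\{a,b,d}\{b})\{b,c} + d.X | —d→ t0, —d→ t1
  t1 = (c.0\{a,b,d}\{b})\{b,c} | ∅
Coarsest stable partition (strong bisimilarity classes):
  B0 = {s0}
  B1 = {s1, t1}
  B2 = {t0}
s0 ∈ B0, t0 ∈ B2 → different blocks

NO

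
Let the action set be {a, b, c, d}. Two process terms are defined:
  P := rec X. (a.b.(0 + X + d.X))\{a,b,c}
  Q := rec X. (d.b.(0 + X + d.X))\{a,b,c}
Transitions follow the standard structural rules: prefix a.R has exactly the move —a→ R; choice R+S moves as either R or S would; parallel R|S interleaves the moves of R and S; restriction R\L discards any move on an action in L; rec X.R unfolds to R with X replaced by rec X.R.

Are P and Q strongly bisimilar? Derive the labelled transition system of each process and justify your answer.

P ≁ Q

Reachable graph of P (1 states):
  m0 = rec X. (a.b.(0 + X + d.X))\{a,b,c} | (no moves)
Reachable graph of Q (2 states):
  n0 = rec X. (d.b.(0 + X + d.X))\{a,b,c} | ··d··> n1
  n1 = (b.(0 + (rec X. (d.b.(0 + X + d.X))\{a,b,c}) + d.(rec X. (d.b.(0 + X + d.X))\{a,b,c})))\{a,b,c} | (no moves)
Bisimilarity quotient blocks:
  B0 = {m0, n1}
  B1 = {n0}
m0 ∈ B0, n0 ∈ B1 → different blocks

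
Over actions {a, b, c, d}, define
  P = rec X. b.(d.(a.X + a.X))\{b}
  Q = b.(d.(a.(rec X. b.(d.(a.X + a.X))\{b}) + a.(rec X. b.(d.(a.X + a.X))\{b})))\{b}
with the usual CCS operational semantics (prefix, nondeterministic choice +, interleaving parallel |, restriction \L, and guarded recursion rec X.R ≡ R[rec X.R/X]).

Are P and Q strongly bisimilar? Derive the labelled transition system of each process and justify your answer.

LTS(P): 4 reachable states
  m0 = rec X. b.(d.(a.X + a.X))\{b} ⊢ -b-> m1
  m1 = (d.(a.(rec X. b.(d.(a.X + a.X))\{b}) + a.(rec X. b.(d.(a.X + a.X))\{b})))\{b} ⊢ -d-> m2
  m2 = (a.(rec X. b.(d.(a.X + a.X))\{b}) + a.(rec X. b.(d.(a.X + a.X))\{b}))\{b} ⊢ -a-> m3
  m3 = (rec X. b.(d.(a.X + a.X))\{b})\{b} ⊢ deadlocked
LTS(Q): 4 reachable states
  n0 = b.(d.(a.(rec X. b.(d.(a.X + a.X))\{b}) + a.(rec X. b.(d.(a.X + a.X))\{b})))\{b} ⊢ -b-> n1
  n1 = (d.(a.(rec X. b.(d.(a.X + a.X))\{b}) + a.(rec X. b.(d.(a.X + a.X))\{b})))\{b} ⊢ -d-> n2
  n2 = (a.(rec X. b.(d.(a.X + a.X))\{b}) + a.(rec X. b.(d.(a.X + a.X))\{b}))\{b} ⊢ -a-> n3
  n3 = (rec X. b.(d.(a.X + a.X))\{b})\{b} ⊢ deadlocked
Coarsest stable partition (strong bisimilarity classes):
  B0 = {m0, n0}
  B1 = {m1, n1}
  B2 = {m2, n2}
  B3 = {m3, n3}
m0 ∈ B0, n0 ∈ B0 → same block

YES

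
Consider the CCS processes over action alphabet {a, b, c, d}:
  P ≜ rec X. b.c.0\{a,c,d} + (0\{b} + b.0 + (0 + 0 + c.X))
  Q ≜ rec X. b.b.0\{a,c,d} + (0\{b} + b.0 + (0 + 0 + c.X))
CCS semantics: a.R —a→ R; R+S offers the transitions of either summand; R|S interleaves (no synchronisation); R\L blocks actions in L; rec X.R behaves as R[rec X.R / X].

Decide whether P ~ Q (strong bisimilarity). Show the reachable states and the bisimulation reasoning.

LTS(P): 4 reachable states
  u0 = rec X. b.c.0\{a,c,d} + (0\{b} + b.0 + (0 + 0 + c.X)) has moves =b=> u1, =b=> u2, =c=> u0
  u1 = 0 has moves stopped
  u2 = c.0\{a,c,d} has moves =c=> u3
  u3 = 0\{a,c,d} has moves stopped
LTS(Q): 4 reachable states
  v0 = rec X. b.b.0\{a,c,d} + (0\{b} + b.0 + (0 + 0 + c.X)) has moves =b=> v1, =b=> v2, =c=> v0
  v1 = 0 has moves stopped
  v2 = b.0\{a,c,d} has moves =b=> v3
  v3 = 0\{a,c,d} has moves stopped
Partition-refinement fixed point:
  B0 = {u0}
  B1 = {u2}
  B2 = {u1, u3, v1, v3}
  B3 = {v0}
  B4 = {v2}
u0 ∈ B0, v0 ∈ B3 → different blocks

NO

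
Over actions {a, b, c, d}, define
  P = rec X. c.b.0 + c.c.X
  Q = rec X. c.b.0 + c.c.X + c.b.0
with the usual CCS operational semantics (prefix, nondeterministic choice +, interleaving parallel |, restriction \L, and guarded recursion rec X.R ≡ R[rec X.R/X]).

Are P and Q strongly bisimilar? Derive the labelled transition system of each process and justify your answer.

LTS(P): 4 reachable states
  s0 = rec X. c.b.0 + c.c.X → =c=> s1, =c=> s2
  s1 = b.0 → =b=> s3
  s2 = c.(rec X. c.b.0 + c.c.X) → =c=> s0
  s3 = 0 → (no moves)
LTS(Q): 4 reachable states
  t0 = rec X. c.b.0 + c.c.X + c.b.0 → =c=> t1, =c=> t2
  t1 = b.0 → =b=> t3
  t2 = c.(rec X. c.b.0 + c.c.X + c.b.0) → =c=> t0
  t3 = 0 → (no moves)
Partition-refinement fixed point:
  B0 = {s0, t0}
  B1 = {s2, t2}
  B2 = {s1, t1}
  B3 = {s3, t3}
s0 ∈ B0, t0 ∈ B0 → same block

bisimilar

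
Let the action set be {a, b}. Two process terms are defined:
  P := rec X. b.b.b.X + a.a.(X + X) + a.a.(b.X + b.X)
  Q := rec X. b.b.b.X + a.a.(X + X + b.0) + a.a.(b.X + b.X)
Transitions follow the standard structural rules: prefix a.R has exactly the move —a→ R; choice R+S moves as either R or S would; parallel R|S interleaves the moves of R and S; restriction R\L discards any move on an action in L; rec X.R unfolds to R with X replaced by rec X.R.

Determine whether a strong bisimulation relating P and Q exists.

not bisimilar

P's transition system — 7 states:
  s0 = rec X. b.b.b.X + a.a.(X + X) + a.a.(b.X + b.X) ⊢ -a-> s1, -a-> s2, -b-> s3
  s1 = a.((rec X. b.b.b.X + a.a.(X + X) + a.a.(b.X + b.X)) + (rec X. b.b.b.X + a.a.(X + X) + a.a.(b.X + b.X))) ⊢ -a-> s4
  s2 = a.(b.(rec X. b.b.b.X + a.a.(X + X) + a.a.(b.X + b.X)) + b.(rec X. b.b.b.X + a.a.(X + X) + a.a.(b.X + b.X))) ⊢ -a-> s5
  s3 = b.b.(rec X. b.b.b.X + a.a.(X + X) + a.a.(b.X + b.X)) ⊢ -b-> s6
  s4 = (rec X. b.b.b.X + a.a.(X + X) + a.a.(b.X + b.X)) + (rec X. b.b.b.X + a.a.(X + X) + a.a.(b.X + b.X)) ⊢ -a-> s1, -a-> s2, -b-> s3
  s5 = b.(rec X. b.b.b.X + a.a.(X + X) + a.a.(b.X + b.X)) + b.(rec X. b.b.b.X + a.a.(X + X) + a.a.(b.X + b.X)) ⊢ -b-> s0
  s6 = b.(rec X. b.b.b.X + a.a.(X + X) + a.a.(b.X + b.X)) ⊢ -b-> s0
Q's transition system — 8 states:
  t0 = rec X. b.b.b.X + a.a.(X + X + b.0) + a.a.(b.X + b.X) ⊢ -a-> t1, -a-> t2, -b-> t3
  t1 = a.((rec X. b.b.b.X + a.a.(X + X + b.0) + a.a.(b.X + b.X)) + (rec X. b.b.b.X + a.a.(X + X + b.0) + a.a.(b.X + b.X)) + b.0) ⊢ -a-> t4
  t2 = a.(b.(rec X. b.b.b.X + a.a.(X + X + b.0) + a.a.(b.X + b.X)) + b.(rec X. b.b.b.X + a.a.(X + X + b.0) + a.a.(b.X + b.X))) ⊢ -a-> t5
  t3 = b.b.(rec X. b.b.b.X + a.a.(X + X + b.0) + a.a.(b.X + b.X)) ⊢ -b-> t6
  t4 = (rec X. b.b.b.X + a.a.(X + X + b.0) + a.a.(b.X + b.X)) + (rec X. b.b.b.X + a.a.(X + X + b.0) + a.a.(b.X + b.X)) + b.0 ⊢ -a-> t1, -a-> t2, -b-> t3, -b-> t7
  t5 = b.(rec X. b.b.b.X + a.a.(X + X + b.0) + a.a.(b.X + b.X)) + b.(rec X. b.b.b.X + a.a.(X + X + b.0) + a.a.(b.X + b.X)) ⊢ -b-> t0
  t6 = b.(rec X. b.b.b.X + a.a.(X + X + b.0) + a.a.(b.X + b.X)) ⊢ -b-> t0
  t7 = 0 ⊢ stopped
Bisimilarity quotient blocks:
  B0 = {s0, s4}
  B1 = {s2}
  B2 = {s5, s6}
  B3 = {s3}
  B4 = {s1}
  B5 = {t0}
  B6 = {t3}
  B7 = {t5, t6}
  B8 = {t1}
  B9 = {t4}
  B10 = {t2}
  B11 = {t7}
s0 ∈ B0, t0 ∈ B5 → different blocks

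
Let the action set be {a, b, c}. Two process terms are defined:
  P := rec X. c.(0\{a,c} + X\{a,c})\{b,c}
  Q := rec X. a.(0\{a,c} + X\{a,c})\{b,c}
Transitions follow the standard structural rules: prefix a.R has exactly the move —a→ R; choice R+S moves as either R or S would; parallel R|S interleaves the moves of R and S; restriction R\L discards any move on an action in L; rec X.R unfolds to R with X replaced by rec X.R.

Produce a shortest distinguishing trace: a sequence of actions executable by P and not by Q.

c

P's transition system — 2 states:
  u0 = rec X. c.(0\{a,c} + X\{a,c})\{b,c} | ··c··> u1
  u1 = (0\{a,c} + (rec X. c.(0\{a,c} + X\{a,c})\{b,c})\{a,c})\{b,c} | ·
Q's transition system — 2 states:
  v0 = rec X. a.(0\{a,c} + X\{a,c})\{b,c} | ··a··> v1
  v1 = (0\{a,c} + (rec X. a.(0\{a,c} + X\{a,c})\{b,c})\{a,c})\{b,c} | ·
Run σ = ⟨c⟩ on P: start {u0}
  [1] c ⇒ {u1}
  — P admits the full trace.
Run σ = ⟨c⟩ on Q: start {v0}
  [1] c ⇒ ∅  — Q cannot continue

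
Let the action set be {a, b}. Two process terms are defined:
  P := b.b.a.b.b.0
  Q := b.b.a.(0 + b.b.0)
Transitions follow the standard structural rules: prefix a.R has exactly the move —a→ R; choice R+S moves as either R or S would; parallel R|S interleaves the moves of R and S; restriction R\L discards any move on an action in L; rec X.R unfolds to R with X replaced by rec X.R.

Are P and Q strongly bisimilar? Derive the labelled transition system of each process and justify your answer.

P ~ Q

LTS(P): 6 reachable states
  s0 = b.b.a.b.b.0 has moves -b-> s1
  s1 = b.a.b.b.0 has moves -b-> s2
  s2 = a.b.b.0 has moves -a-> s3
  s3 = b.b.0 has moves -b-> s4
  s4 = b.0 has moves -b-> s5
  s5 = 0 has moves ∅
LTS(Q): 6 reachable states
  t0 = b.b.a.(0 + b.b.0) has moves -b-> t1
  t1 = b.a.(0 + b.b.0) has moves -b-> t2
  t2 = a.(0 + b.b.0) has moves -a-> t3
  t3 = 0 + b.b.0 has moves -b-> t4
  t4 = b.0 has moves -b-> t5
  t5 = 0 has moves ∅
Bisimilarity quotient blocks:
  B0 = {s0, t0}
  B1 = {s1, t1}
  B2 = {s2, t2}
  B3 = {s3, t3}
  B4 = {s4, t4}
  B5 = {s5, t5}
s0 ∈ B0, t0 ∈ B0 → same block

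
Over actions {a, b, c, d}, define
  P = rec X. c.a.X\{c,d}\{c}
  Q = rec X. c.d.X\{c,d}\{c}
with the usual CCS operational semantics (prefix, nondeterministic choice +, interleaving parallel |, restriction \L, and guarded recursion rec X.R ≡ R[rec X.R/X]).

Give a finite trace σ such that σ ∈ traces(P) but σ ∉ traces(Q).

ca

P's transition system — 3 states:
  s0 = rec X. c.a.X\{c,d}\{c} ⊢ =c=> s1
  s1 = a.(rec X. c.a.X\{c,d}\{c})\{c,d}\{c} ⊢ =a=> s2
  s2 = (rec X. c.a.X\{c,d}\{c})\{c,d}\{c} ⊢ deadlocked
Q's transition system — 3 states:
  t0 = rec X. c.d.X\{c,d}\{c} ⊢ =c=> t1
  t1 = d.(rec X. c.d.X\{c,d}\{c})\{c,d}\{c} ⊢ =d=> t2
  t2 = (rec X. c.d.X\{c,d}\{c})\{c,d}\{c} ⊢ deadlocked
Run σ = ⟨ca⟩ on P: start {s0}
  step 1 (c): {s1}
  step 2 (a): {s2}
  P completes σ.
Run σ = ⟨ca⟩ on Q: start {t0}
  step 1 (c): {t1}
  step 2 (a): ∅  — Q cannot continue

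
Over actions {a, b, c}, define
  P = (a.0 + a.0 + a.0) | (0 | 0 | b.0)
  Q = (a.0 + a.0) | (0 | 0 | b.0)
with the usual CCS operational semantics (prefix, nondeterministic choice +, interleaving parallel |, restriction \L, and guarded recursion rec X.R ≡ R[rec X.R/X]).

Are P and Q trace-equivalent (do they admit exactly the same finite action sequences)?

trace-equivalent

Reachable graph of P (4 states):
  s0 = (a.0 + a.0 + a.0) | (0 | 0 | b.0) → -a-> s1, -b-> s2
  s1 = 0 | (0 | 0 | b.0) → -b-> s3
  s2 = (a.0 + a.0 + a.0) | (0 | 0 | 0) → -a-> s3
  s3 = 0 | (0 | 0 | 0) → deadlocked
Reachable graph of Q (4 states):
  t0 = (a.0 + a.0) | (0 | 0 | b.0) → -a-> t1, -b-> t2
  t1 = 0 | (0 | 0 | b.0) → -b-> t3
  t2 = (a.0 + a.0) | (0 | 0 | 0) → -a-> t3
  t3 = 0 | (0 | 0 | 0) → deadlocked
Coarsest stable partition (strong bisimilarity classes):
  B0 = {s0, t0}
  B1 = {s1, t1}
  B2 = {s3, t3}
  B3 = {s2, t2}
s0 ∈ B0, t0 ∈ B0 → same block
Bisimilar ⇒ trace-equivalent.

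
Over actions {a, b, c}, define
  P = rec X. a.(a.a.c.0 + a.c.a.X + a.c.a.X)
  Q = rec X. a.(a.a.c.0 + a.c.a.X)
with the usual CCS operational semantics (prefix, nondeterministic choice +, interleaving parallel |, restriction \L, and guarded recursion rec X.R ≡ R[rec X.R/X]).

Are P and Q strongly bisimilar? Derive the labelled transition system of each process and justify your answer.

LTS(P): 7 reachable states
  u0 = rec X. a.(a.a.c.0 + a.c.a.X + a.c.a.X) | -a-> u1
  u1 = a.a.c.0 + a.c.a.(rec X. a.(a.a.c.0 + a.c.a.X + a.c.a.X)) + a.c.a.(rec X. a.(a.a.c.0 + a.c.a.X + a.c.a.X)) | -a-> u2, -a-> u3
  u2 = a.c.0 | -a-> u4
  u3 = c.a.(rec X. a.(a.a.c.0 + a.c.a.X + a.c.a.X)) | -c-> u5
  u4 = c.0 | -c-> u6
  u5 = a.(rec X. a.(a.a.c.0 + a.c.a.X + a.c.a.X)) | -a-> u0
  u6 = 0 | (no moves)
LTS(Q): 7 reachable states
  v0 = rec X. a.(a.a.c.0 + a.c.a.X) | -a-> v1
  v1 = a.a.c.0 + a.c.a.(rec X. a.(a.a.c.0 + a.c.a.X)) | -a-> v2, -a-> v3
  v2 = a.c.0 | -a-> v4
  v3 = c.a.(rec X. a.(a.a.c.0 + a.c.a.X)) | -c-> v5
  v4 = c.0 | -c-> v6
  v5 = a.(rec X. a.(a.a.c.0 + a.c.a.X)) | -a-> v0
  v6 = 0 | (no moves)
Coarsest stable partition (strong bisimilarity classes):
  B0 = {u0, v0}
  B1 = {u1, v1}
  B2 = {u3, v3}
  B3 = {u5, v5}
  B4 = {u2, v2}
  B5 = {u4, v4}
  B6 = {u6, v6}
u0 ∈ B0, v0 ∈ B0 → same block

P ~ Q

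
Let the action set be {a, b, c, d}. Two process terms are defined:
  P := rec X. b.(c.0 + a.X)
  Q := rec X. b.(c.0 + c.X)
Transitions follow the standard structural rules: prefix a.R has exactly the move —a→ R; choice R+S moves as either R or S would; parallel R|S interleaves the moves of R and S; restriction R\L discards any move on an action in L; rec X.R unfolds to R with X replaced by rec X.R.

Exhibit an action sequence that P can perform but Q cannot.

Reachable graph of P (3 states):
  p0 = rec X. b.(c.0 + a.X) | -b-> p1
  p1 = c.0 + a.(rec X. b.(c.0 + a.X)) | -a-> p0, -c-> p2
  p2 = 0 | stopped
Reachable graph of Q (3 states):
  q0 = rec X. b.(c.0 + c.X) | -b-> q1
  q1 = c.0 + c.(rec X. b.(c.0 + c.X)) | -c-> q0, -c-> q2
  q2 = 0 | stopped
Run σ = ⟨ba⟩ on P: start {p0}
  after b @ step 1: {p1}
  after a @ step 2: {p0}
  P completes σ.
Run σ = ⟨ba⟩ on Q: start {q0}
  after b @ step 1: {q1}
  after a @ step 2: ∅  — Q cannot continue

ba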